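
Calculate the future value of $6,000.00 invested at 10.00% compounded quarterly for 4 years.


Compound interest formula: A = P(1 + r/n)^(nt)
A = $6,000.00 × (1 + 0.1/4)^(4 × 4)
Growth factor: (1 + 0.1/4)^16 = 1.4845056
A = $6,000.00 × 1.4845056
A = $8,907.03

A = P(1 + r/n)^(nt) = $8,907.03


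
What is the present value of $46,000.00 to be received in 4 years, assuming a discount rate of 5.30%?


Present value formula: PV = FV / (1 + r)^t
PV = $46,000.00 / (1 + 0.053)^4
PV = $46,000.00 / 1.2294574
PV = $37,414.88

PV = FV / (1 + r)^t = $37,414.88


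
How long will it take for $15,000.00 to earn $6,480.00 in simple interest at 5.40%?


Rearrange the simple interest formula for t:
I = P × r × t  ⇒  t = I / (P × r)
t = $6,480.00 / ($15,000.00 × 0.054)
t = 8

t = I/(P×r) = 8 years


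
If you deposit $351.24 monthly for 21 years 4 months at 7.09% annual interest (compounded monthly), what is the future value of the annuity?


Future value of an ordinary annuity: FV = PMT × ((1 + r)^n − 1) / r
Monthly rate r = 0.0709/12 ≈ 0.00590833, n = 256
FV = $351.24 × ((1 + 0.0709/12)^256 − 1) / (0.0709/12)
FV = $351.24 × 595.440248
FV = $209,142.43

FV = PMT × ((1+r)^n - 1)/r = $209,142.43


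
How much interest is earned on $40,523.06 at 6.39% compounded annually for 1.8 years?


Compound interest earned = final amount − principal.
A = P(1 + r/n)^(nt) = $40,523.06 × (1 + 0.0639/1)^(1 × 1.8) = $45,302.66
Interest = A − P = $45,302.66 − $40,523.06 = $4,779.60

Interest = A - P = $4,779.60


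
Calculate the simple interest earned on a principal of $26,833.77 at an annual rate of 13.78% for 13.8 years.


Simple interest formula: I = P × r × t
I = $26,833.77 × 0.1378 × 13.8
I = $51,028.17

I = P × r × t = $51,028.17


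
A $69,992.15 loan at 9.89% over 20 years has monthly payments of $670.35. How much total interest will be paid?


Total paid over the life of the loan = PMT × n.
Total paid = $670.35 × 240 = $160,884.00
Total interest = total paid − principal = $160,884.00 − $69,992.15 = $90,891.85

Total interest = (PMT × n) - PV = $90,891.85


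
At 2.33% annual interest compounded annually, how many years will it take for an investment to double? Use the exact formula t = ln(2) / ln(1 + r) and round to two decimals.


Doubling condition: (1 + r)^t = 2
Take ln of both sides: t × ln(1 + r) = ln(2)
t = ln(2) / ln(1 + r)
t = 0.693147 / 0.023033
t = 30.09

t = ln(2) / ln(1 + r) = 30.09 years


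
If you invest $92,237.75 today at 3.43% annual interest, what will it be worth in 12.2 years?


Future value formula: FV = PV × (1 + r)^t
FV = $92,237.75 × (1 + 0.0343)^12.2
FV = $92,237.75 × 1.5089943
FV = $139,186.24

FV = PV × (1 + r)^t = $139,186.24


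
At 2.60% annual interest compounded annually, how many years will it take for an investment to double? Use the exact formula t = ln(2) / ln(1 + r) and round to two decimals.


Doubling condition: (1 + r)^t = 2
Take ln of both sides: t × ln(1 + r) = ln(2)
t = ln(2) / ln(1 + r)
t = 0.693147 / 0.025668
t = 27.00

t = ln(2) / ln(1 + r) = 27.00 years


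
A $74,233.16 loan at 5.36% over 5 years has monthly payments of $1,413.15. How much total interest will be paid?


Total paid over the life of the loan = PMT × n.
Total paid = $1,413.15 × 60 = $84,789.00
Total interest = total paid − principal = $84,789.00 − $74,233.16 = $10,555.84

Total interest = (PMT × n) - PV = $10,555.84


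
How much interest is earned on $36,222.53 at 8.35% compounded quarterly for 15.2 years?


Compound interest earned = final amount − principal.
A = P(1 + r/n)^(nt) = $36,222.53 × (1 + 0.0835/4)^(4 × 15.2) = $127,206.98
Interest = A − P = $127,206.98 − $36,222.53 = $90,984.45

Interest = A - P = $90,984.45


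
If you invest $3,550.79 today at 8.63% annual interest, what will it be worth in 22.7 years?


Future value formula: FV = PV × (1 + r)^t
FV = $3,550.79 × (1 + 0.0863)^22.7
FV = $3,550.79 × 6.547266
FV = $23,247.97

FV = PV × (1 + r)^t = $23,247.97


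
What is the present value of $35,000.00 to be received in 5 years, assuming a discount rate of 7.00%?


Present value formula: PV = FV / (1 + r)^t
PV = $35,000.00 / (1 + 0.07)^5
PV = $35,000.00 / 1.4025517
PV = $24,954.52

PV = FV / (1 + r)^t = $24,954.52


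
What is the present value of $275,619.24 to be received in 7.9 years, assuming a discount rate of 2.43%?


Present value formula: PV = FV / (1 + r)^t
PV = $275,619.24 / (1 + 0.0243)^7.9
PV = $275,619.24 / 1.20885626
PV = $228,000.01

PV = FV / (1 + r)^t = $228,000.01


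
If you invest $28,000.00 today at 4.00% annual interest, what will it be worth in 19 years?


Future value formula: FV = PV × (1 + r)^t
FV = $28,000.00 × (1 + 0.04)^19
FV = $28,000.00 × 2.1068492
FV = $58,991.78

FV = PV × (1 + r)^t = $58,991.78


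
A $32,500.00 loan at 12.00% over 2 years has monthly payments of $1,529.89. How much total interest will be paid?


Total paid over the life of the loan = PMT × n.
Total paid = $1,529.89 × 24 = $36,717.36
Total interest = total paid − principal = $36,717.36 − $32,500.00 = $4,217.36

Total interest = (PMT × n) - PV = $4,217.36


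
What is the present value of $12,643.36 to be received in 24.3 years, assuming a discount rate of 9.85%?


Present value formula: PV = FV / (1 + r)^t
PV = $12,643.36 / (1 + 0.0985)^24.3
PV = $12,643.36 / 9.804862
PV = $1,289.50

PV = FV / (1 + r)^t = $1,289.50


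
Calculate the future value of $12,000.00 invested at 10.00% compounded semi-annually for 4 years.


Compound interest formula: A = P(1 + r/n)^(nt)
A = $12,000.00 × (1 + 0.1/2)^(2 × 4)
Growth factor: (1 + 0.1/2)^8 = 1.47745544
A = $12,000.00 × 1.47745544
A = $17,729.47

A = P(1 + r/n)^(nt) = $17,729.47


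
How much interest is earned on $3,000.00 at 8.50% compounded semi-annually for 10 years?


Compound interest earned = final amount − principal.
A = P(1 + r/n)^(nt) = $3,000.00 × (1 + 0.085/2)^(2 × 10) = $6,896.72
Interest = A − P = $6,896.72 − $3,000.00 = $3,896.72

Interest = A - P = $3,896.72


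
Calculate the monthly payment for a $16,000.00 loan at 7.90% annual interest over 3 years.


Loan payment formula: PMT = PV × r / (1 − (1 + r)^(−n))
Monthly rate r = 0.079/12 ≈ 0.00658333, n = 36 months
Denominator: 1 − (1 + 0.079/12)^(−36) = 0.210396
PMT = $16,000.00 × (0.079/12) / 0.210396
PMT = $500.64 per month

PMT = PV × r / (1-(1+r)^(-n)) = $500.64/month


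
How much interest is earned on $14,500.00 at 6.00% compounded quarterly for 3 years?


Compound interest earned = final amount − principal.
A = P(1 + r/n)^(nt) = $14,500.00 × (1 + 0.06/4)^(4 × 3) = $17,336.46
Interest = A − P = $17,336.46 − $14,500.00 = $2,836.46

Interest = A - P = $2,836.46


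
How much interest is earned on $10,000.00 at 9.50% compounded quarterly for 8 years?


Compound interest earned = final amount − principal.
A = P(1 + r/n)^(nt) = $10,000.00 × (1 + 0.095/4)^(4 × 8) = $21,193.63
Interest = A − P = $21,193.63 − $10,000.00 = $11,193.63

Interest = A - P = $11,193.63


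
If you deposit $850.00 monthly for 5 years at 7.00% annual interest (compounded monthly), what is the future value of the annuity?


Future value of an ordinary annuity: FV = PMT × ((1 + r)^n − 1) / r
Monthly rate r = 0.07/12 ≈ 0.00583333, n = 60
FV = $850.00 × ((1 + 0.07/12)^60 − 1) / (0.07/12)
FV = $850.00 × 71.592902
FV = $60,853.97

FV = PMT × ((1+r)^n - 1)/r = $60,853.97


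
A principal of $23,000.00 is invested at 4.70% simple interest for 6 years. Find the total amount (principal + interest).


Total amount formula: A = P(1 + rt) = P + P·r·t
Interest: I = P × r × t = $23,000.00 × 0.047 × 6 = $6,486.00
A = P + I = $23,000.00 + $6,486.00 = $29,486.00

A = P + I = P(1 + rt) = $29,486.00


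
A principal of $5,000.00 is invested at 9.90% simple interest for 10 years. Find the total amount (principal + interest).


Total amount formula: A = P(1 + rt) = P + P·r·t
Interest: I = P × r × t = $5,000.00 × 0.099 × 10 = $4,950.00
A = P + I = $5,000.00 + $4,950.00 = $9,950.00

A = P + I = P(1 + rt) = $9,950.00


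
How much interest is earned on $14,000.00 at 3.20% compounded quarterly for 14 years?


Compound interest earned = final amount − principal.
A = P(1 + r/n)^(nt) = $14,000.00 × (1 + 0.032/4)^(4 × 14) = $21,873.48
Interest = A − P = $21,873.48 − $14,000.00 = $7,873.48

Interest = A - P = $7,873.48


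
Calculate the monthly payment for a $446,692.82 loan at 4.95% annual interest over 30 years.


Loan payment formula: PMT = PV × r / (1 − (1 + r)^(−n))
Monthly rate r = 0.0495/12 = 0.004125, n = 360 months
Denominator: 1 − (1 + 0.0495/12)^(−360) = 0.772805
PMT = $446,692.82 × (0.0495/12) / 0.772805
PMT = $2,384.31 per month

PMT = PV × r / (1-(1+r)^(-n)) = $2,384.31/month


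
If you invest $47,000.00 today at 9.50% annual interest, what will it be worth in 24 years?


Future value formula: FV = PV × (1 + r)^t
FV = $47,000.00 × (1 + 0.095)^24
FV = $47,000.00 × 8.829556
FV = $414,989.13

FV = PV × (1 + r)^t = $414,989.13


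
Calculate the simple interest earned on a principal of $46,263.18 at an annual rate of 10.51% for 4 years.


Simple interest formula: I = P × r × t
I = $46,263.18 × 0.1051 × 4
I = $19,449.04

I = P × r × t = $19,449.04


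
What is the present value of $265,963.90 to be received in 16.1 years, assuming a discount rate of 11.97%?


Present value formula: PV = FV / (1 + r)^t
PV = $265,963.90 / (1 + 0.1197)^16.1
PV = $265,963.90 / 6.173579
PV = $43,080.99

PV = FV / (1 + r)^t = $43,080.99


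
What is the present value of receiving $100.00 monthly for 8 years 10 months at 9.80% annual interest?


Present value of an ordinary annuity: PV = PMT × (1 − (1 + r)^(−n)) / r
Monthly rate r = 0.098/12 ≈ 0.00816667, n = 106
PV = $100.00 × (1 − (1 + 0.098/12)^(−106)) / (0.098/12)
PV = $100.00 × 70.7445498
PV = $7,074.45

PV = PMT × (1-(1+r)^(-n))/r = $7,074.45


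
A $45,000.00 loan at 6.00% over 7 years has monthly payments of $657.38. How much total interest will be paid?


Total paid over the life of the loan = PMT × n.
Total paid = $657.38 × 84 = $55,219.92
Total interest = total paid − principal = $55,219.92 − $45,000.00 = $10,219.92

Total interest = (PMT × n) - PV = $10,219.92


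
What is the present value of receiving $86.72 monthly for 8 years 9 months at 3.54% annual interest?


Present value of an ordinary annuity: PV = PMT × (1 − (1 + r)^(−n)) / r
Monthly rate r = 0.0354/12 = 0.00295, n = 105
PV = $86.72 × (1 − (1 + 0.0354/12)^(−105)) / (0.0354/12)
PV = $86.72 × 90.181376
PV = $7,820.53

PV = PMT × (1-(1+r)^(-n))/r = $7,820.53


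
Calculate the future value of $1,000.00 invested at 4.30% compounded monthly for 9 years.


Compound interest formula: A = P(1 + r/n)^(nt)
A = $1,000.00 × (1 + 0.043/12)^(12 × 9)
Growth factor: (1 + 0.043/12)^108 = 1.471538
A = $1,000.00 × 1.471538
A = $1,471.54

A = P(1 + r/n)^(nt) = $1,471.54


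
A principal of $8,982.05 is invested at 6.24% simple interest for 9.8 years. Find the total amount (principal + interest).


Total amount formula: A = P(1 + rt) = P + P·r·t
Interest: I = P × r × t = $8,982.05 × 0.0624 × 9.8 = $5,492.70
A = P + I = $8,982.05 + $5,492.70 = $14,474.75

A = P + I = P(1 + rt) = $14,474.75


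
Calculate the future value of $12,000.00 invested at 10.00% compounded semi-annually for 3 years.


Compound interest formula: A = P(1 + r/n)^(nt)
A = $12,000.00 × (1 + 0.1/2)^(2 × 3)
Growth factor: (1 + 0.1/2)^6 = 1.340096
A = $12,000.00 × 1.340096
A = $16,081.15

A = P(1 + r/n)^(nt) = $16,081.15


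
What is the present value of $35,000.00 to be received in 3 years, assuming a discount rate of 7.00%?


Present value formula: PV = FV / (1 + r)^t
PV = $35,000.00 / (1 + 0.07)^3
PV = $35,000.00 / 1.225043
PV = $28,570.43

PV = FV / (1 + r)^t = $28,570.43


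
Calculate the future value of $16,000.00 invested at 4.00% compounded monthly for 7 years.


Compound interest formula: A = P(1 + r/n)^(nt)
A = $16,000.00 × (1 + 0.04/12)^(12 × 7)
Growth factor: (1 + 0.04/12)^84 = 1.322514
A = $16,000.00 × 1.322514
A = $21,160.22

A = P(1 + r/n)^(nt) = $21,160.22


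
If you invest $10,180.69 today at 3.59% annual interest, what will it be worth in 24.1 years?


Future value formula: FV = PV × (1 + r)^t
FV = $10,180.69 × (1 + 0.0359)^24.1
FV = $10,180.69 × 2.339698
FV = $23,819.74

FV = PV × (1 + r)^t = $23,819.74


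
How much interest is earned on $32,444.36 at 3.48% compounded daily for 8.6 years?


Compound interest earned = final amount − principal.
A = P(1 + r/n)^(nt) = $32,444.36 × (1 + 0.0348/365)^(365 × 8.6) = $43,763.16
Interest = A − P = $43,763.16 − $32,444.36 = $11,318.80

Interest = A - P = $11,318.80


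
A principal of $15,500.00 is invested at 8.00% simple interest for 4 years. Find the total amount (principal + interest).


Total amount formula: A = P(1 + rt) = P + P·r·t
Interest: I = P × r × t = $15,500.00 × 0.08 × 4 = $4,960.00
A = P + I = $15,500.00 + $4,960.00 = $20,460.00

A = P + I = P(1 + rt) = $20,460.00


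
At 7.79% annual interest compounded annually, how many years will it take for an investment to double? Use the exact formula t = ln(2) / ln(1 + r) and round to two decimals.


Doubling condition: (1 + r)^t = 2
Take ln of both sides: t × ln(1 + r) = ln(2)
t = ln(2) / ln(1 + r)
t = 0.693147 / 0.075015
t = 9.24

t = ln(2) / ln(1 + r) = 9.24 years


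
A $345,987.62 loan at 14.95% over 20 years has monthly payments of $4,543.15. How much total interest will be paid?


Total paid over the life of the loan = PMT × n.
Total paid = $4,543.15 × 240 = $1,090,356.00
Total interest = total paid − principal = $1,090,356.00 − $345,987.62 = $744,368.38

Total interest = (PMT × n) - PV = $744,368.38


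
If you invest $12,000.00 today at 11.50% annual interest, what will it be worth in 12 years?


Future value formula: FV = PV × (1 + r)^t
FV = $12,000.00 × (1 + 0.115)^12
FV = $12,000.00 × 3.6923121
FV = $44,307.75

FV = PV × (1 + r)^t = $44,307.75


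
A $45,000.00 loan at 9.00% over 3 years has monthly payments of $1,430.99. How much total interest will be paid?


Total paid over the life of the loan = PMT × n.
Total paid = $1,430.99 × 36 = $51,515.64
Total interest = total paid − principal = $51,515.64 − $45,000.00 = $6,515.64

Total interest = (PMT × n) - PV = $6,515.64


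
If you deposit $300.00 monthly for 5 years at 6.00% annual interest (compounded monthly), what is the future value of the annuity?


Future value of an ordinary annuity: FV = PMT × ((1 + r)^n − 1) / r
Monthly rate r = 0.06/12 = 0.005, n = 60
FV = $300.00 × ((1 + 0.06/12)^60 − 1) / (0.06/12)
FV = $300.00 × 69.770031
FV = $20,931.01

FV = PMT × ((1+r)^n - 1)/r = $20,931.01


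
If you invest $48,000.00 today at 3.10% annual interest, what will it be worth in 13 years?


Future value formula: FV = PV × (1 + r)^t
FV = $48,000.00 × (1 + 0.031)^13
FV = $48,000.00 × 1.48717696
FV = $71,384.49

FV = PV × (1 + r)^t = $71,384.49


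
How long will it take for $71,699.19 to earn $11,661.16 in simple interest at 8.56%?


Rearrange the simple interest formula for t:
I = P × r × t  ⇒  t = I / (P × r)
t = $11,661.16 / ($71,699.19 × 0.0856)
t = 1.9

t = I/(P×r) = 1.9 years


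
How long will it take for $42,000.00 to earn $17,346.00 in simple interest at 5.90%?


Rearrange the simple interest formula for t:
I = P × r × t  ⇒  t = I / (P × r)
t = $17,346.00 / ($42,000.00 × 0.059)
t = 7

t = I/(P×r) = 7 years


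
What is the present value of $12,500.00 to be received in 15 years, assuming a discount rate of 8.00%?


Present value formula: PV = FV / (1 + r)^t
PV = $12,500.00 / (1 + 0.08)^15
PV = $12,500.00 / 3.172169
PV = $3,940.52

PV = FV / (1 + r)^t = $3,940.52


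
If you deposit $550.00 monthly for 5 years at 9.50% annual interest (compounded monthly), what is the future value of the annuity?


Future value of an ordinary annuity: FV = PMT × ((1 + r)^n − 1) / r
Monthly rate r = 0.095/12 ≈ 0.00791667, n = 60
FV = $550.00 × ((1 + 0.095/12)^60 − 1) / (0.095/12)
FV = $550.00 × 76.422249
FV = $42,032.24

FV = PMT × ((1+r)^n - 1)/r = $42,032.24


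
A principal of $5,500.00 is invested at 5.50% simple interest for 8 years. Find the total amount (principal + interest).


Total amount formula: A = P(1 + rt) = P + P·r·t
Interest: I = P × r × t = $5,500.00 × 0.055 × 8 = $2,420.00
A = P + I = $5,500.00 + $2,420.00 = $7,920.00

A = P + I = P(1 + rt) = $7,920.00


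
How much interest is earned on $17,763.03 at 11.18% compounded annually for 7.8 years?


Compound interest earned = final amount − principal.
A = P(1 + r/n)^(nt) = $17,763.03 × (1 + 0.1118/1)^(1 × 7.8) = $40,599.91
Interest = A − P = $40,599.91 − $17,763.03 = $22,836.88

Interest = A - P = $22,836.88


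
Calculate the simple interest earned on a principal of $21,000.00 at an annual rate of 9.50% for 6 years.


Simple interest formula: I = P × r × t
I = $21,000.00 × 0.095 × 6
I = $11,970.00

I = P × r × t = $11,970.00


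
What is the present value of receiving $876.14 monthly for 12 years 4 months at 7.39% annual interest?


Present value of an ordinary annuity: PV = PMT × (1 − (1 + r)^(−n)) / r
Monthly rate r = 0.0739/12 ≈ 0.00615833, n = 148
PV = $876.14 × (1 − (1 + 0.0739/12)^(−148)) / (0.0739/12)
PV = $876.14 × 96.930009
PV = $84,924.26

PV = PMT × (1-(1+r)^(-n))/r = $84,924.26


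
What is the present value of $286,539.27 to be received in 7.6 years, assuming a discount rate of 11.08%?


Present value formula: PV = FV / (1 + r)^t
PV = $286,539.27 / (1 + 0.1108)^7.6
PV = $286,539.27 / 2.2224532
PV = $128,929.27

PV = FV / (1 + r)^t = $128,929.27


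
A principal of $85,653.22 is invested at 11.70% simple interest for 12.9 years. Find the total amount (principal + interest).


Total amount formula: A = P(1 + rt) = P + P·r·t
Interest: I = P × r × t = $85,653.22 × 0.117 × 12.9 = $129,276.40
A = P + I = $85,653.22 + $129,276.40 = $214,929.62

A = P + I = P(1 + rt) = $214,929.62


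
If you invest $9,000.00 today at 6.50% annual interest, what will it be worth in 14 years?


Future value formula: FV = PV × (1 + r)^t
FV = $9,000.00 × (1 + 0.065)^14
FV = $9,000.00 × 2.414874
FV = $21,733.87

FV = PV × (1 + r)^t = $21,733.87


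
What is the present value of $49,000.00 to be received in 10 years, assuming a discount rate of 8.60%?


Present value formula: PV = FV / (1 + r)^t
PV = $49,000.00 / (1 + 0.086)^10
PV = $49,000.00 / 2.281909
PV = $21,473.25

PV = FV / (1 + r)^t = $21,473.25


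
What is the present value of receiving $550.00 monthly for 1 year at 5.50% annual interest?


Present value of an ordinary annuity: PV = PMT × (1 − (1 + r)^(−n)) / r
Monthly rate r = 0.055/12 ≈ 0.00458333, n = 12
PV = $550.00 × (1 − (1 + 0.055/12)^(−12)) / (0.055/12)
PV = $550.00 × 11.650017
PV = $6,407.51

PV = PMT × (1-(1+r)^(-n))/r = $6,407.51


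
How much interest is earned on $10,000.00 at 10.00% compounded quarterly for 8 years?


Compound interest earned = final amount − principal.
A = P(1 + r/n)^(nt) = $10,000.00 × (1 + 0.1/4)^(4 × 8) = $22,037.57
Interest = A − P = $22,037.57 − $10,000.00 = $12,037.57

Interest = A - P = $12,037.57


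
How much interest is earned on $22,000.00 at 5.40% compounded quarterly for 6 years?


Compound interest earned = final amount − principal.
A = P(1 + r/n)^(nt) = $22,000.00 × (1 + 0.054/4)^(4 × 6) = $30,352.38
Interest = A − P = $30,352.38 − $22,000.00 = $8,352.38

Interest = A - P = $8,352.38


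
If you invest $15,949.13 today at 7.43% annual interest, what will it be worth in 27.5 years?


Future value formula: FV = PV × (1 + r)^t
FV = $15,949.13 × (1 + 0.0743)^27.5
FV = $15,949.13 × 7.1771716
FV = $114,469.64

FV = PV × (1 + r)^t = $114,469.64


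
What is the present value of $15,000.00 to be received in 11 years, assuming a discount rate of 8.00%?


Present value formula: PV = FV / (1 + r)^t
PV = $15,000.00 / (1 + 0.08)^11
PV = $15,000.00 / 2.331639
PV = $6,433.24

PV = FV / (1 + r)^t = $6,433.24


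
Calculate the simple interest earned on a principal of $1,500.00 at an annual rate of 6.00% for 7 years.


Simple interest formula: I = P × r × t
I = $1,500.00 × 0.06 × 7
I = $630.00

I = P × r × t = $630.00


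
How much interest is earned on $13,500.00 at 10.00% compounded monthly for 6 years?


Compound interest earned = final amount − principal.
A = P(1 + r/n)^(nt) = $13,500.00 × (1 + 0.1/12)^(12 × 6) = $24,537.52
Interest = A − P = $24,537.52 − $13,500.00 = $11,037.52

Interest = A - P = $11,037.52


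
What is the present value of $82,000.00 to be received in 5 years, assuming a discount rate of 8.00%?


Present value formula: PV = FV / (1 + r)^t
PV = $82,000.00 / (1 + 0.08)^5
PV = $82,000.00 / 1.4693281
PV = $55,807.82

PV = FV / (1 + r)^t = $55,807.82


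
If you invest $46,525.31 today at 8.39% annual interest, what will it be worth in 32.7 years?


Future value formula: FV = PV × (1 + r)^t
FV = $46,525.31 × (1 + 0.0839)^32.7
FV = $46,525.31 × 13.9362963
FV = $648,390.51

FV = PV × (1 + r)^t = $648,390.51


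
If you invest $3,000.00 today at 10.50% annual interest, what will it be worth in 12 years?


Future value formula: FV = PV × (1 + r)^t
FV = $3,000.00 × (1 + 0.105)^12
FV = $3,000.00 × 3.313961
FV = $9,941.88

FV = PV × (1 + r)^t = $9,941.88


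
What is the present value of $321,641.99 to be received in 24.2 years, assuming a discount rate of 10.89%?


Present value formula: PV = FV / (1 + r)^t
PV = $321,641.99 / (1 + 0.1089)^24.2
PV = $321,641.99 / 12.201007
PV = $26,361.92

PV = FV / (1 + r)^t = $26,361.92


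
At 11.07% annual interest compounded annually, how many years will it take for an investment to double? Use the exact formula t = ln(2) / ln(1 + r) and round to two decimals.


Doubling condition: (1 + r)^t = 2
Take ln of both sides: t × ln(1 + r) = ln(2)
t = ln(2) / ln(1 + r)
t = 0.693147 / 0.104990
t = 6.60

t = ln(2) / ln(1 + r) = 6.60 years


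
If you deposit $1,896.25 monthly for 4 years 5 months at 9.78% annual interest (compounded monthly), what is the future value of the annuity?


Future value of an ordinary annuity: FV = PMT × ((1 + r)^n − 1) / r
Monthly rate r = 0.0978/12 = 0.00815, n = 53
FV = $1,896.25 × ((1 + 0.0978/12)^53 − 1) / (0.0978/12)
FV = $1,896.25 × 65.958766
FV = $125,074.31

FV = PMT × ((1+r)^n - 1)/r = $125,074.31


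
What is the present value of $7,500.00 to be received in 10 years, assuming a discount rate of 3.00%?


Present value formula: PV = FV / (1 + r)^t
PV = $7,500.00 / (1 + 0.03)^10
PV = $7,500.00 / 1.3439164
PV = $5,580.70

PV = FV / (1 + r)^t = $5,580.70


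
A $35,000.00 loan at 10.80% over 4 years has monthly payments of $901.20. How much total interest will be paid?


Total paid over the life of the loan = PMT × n.
Total paid = $901.20 × 48 = $43,257.60
Total interest = total paid − principal = $43,257.60 − $35,000.00 = $8,257.60

Total interest = (PMT × n) - PV = $8,257.60


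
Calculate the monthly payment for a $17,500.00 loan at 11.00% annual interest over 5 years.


Loan payment formula: PMT = PV × r / (1 − (1 + r)^(−n))
Monthly rate r = 0.11/12 ≈ 0.00916667, n = 60 months
Denominator: 1 − (1 + 0.11/12)^(−60) = 0.421603
PMT = $17,500.00 × (0.11/12) / 0.421603
PMT = $380.49 per month

PMT = PV × r / (1-(1+r)^(-n)) = $380.49/month


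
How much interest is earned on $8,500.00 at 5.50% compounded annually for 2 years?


Compound interest earned = final amount − principal.
A = P(1 + r/n)^(nt) = $8,500.00 × (1 + 0.055/1)^(1 × 2) = $9,460.71
Interest = A − P = $9,460.71 − $8,500.00 = $960.71

Interest = A - P = $960.71


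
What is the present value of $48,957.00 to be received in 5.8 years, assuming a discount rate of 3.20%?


Present value formula: PV = FV / (1 + r)^t
PV = $48,957.00 / (1 + 0.032)^5.8
PV = $48,957.00 / 1.200445
PV = $40,782.38

PV = FV / (1 + r)^t = $40,782.38


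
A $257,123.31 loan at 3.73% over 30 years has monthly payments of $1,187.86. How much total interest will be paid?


Total paid over the life of the loan = PMT × n.
Total paid = $1,187.86 × 360 = $427,629.60
Total interest = total paid − principal = $427,629.60 − $257,123.31 = $170,506.29

Total interest = (PMT × n) - PV = $170,506.29


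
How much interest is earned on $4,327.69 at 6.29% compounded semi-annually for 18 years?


Compound interest earned = final amount − principal.
A = P(1 + r/n)^(nt) = $4,327.69 × (1 + 0.0629/2)^(2 × 18) = $13,194.43
Interest = A − P = $13,194.43 − $4,327.69 = $8,866.74

Interest = A - P = $8,866.74


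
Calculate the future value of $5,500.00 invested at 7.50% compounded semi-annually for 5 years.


Compound interest formula: A = P(1 + r/n)^(nt)
A = $5,500.00 × (1 + 0.075/2)^(2 × 5)
Growth factor: (1 + 0.075/2)^10 = 1.445044
A = $5,500.00 × 1.445044
A = $7,947.74

A = P(1 + r/n)^(nt) = $7,947.74


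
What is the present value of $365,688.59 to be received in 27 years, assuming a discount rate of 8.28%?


Present value formula: PV = FV / (1 + r)^t
PV = $365,688.59 / (1 + 0.0828)^27
PV = $365,688.59 / 8.566485
PV = $42,688.29

PV = FV / (1 + r)^t = $42,688.29


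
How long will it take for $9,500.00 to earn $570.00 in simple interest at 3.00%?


Rearrange the simple interest formula for t:
I = P × r × t  ⇒  t = I / (P × r)
t = $570.00 / ($9,500.00 × 0.03)
t = 2

t = I/(P×r) = 2 years


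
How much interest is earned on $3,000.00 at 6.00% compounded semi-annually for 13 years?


Compound interest earned = final amount − principal.
A = P(1 + r/n)^(nt) = $3,000.00 × (1 + 0.06/2)^(2 × 13) = $6,469.77
Interest = A − P = $6,469.77 − $3,000.00 = $3,469.77

Interest = A - P = $3,469.77


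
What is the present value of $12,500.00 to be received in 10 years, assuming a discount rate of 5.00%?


Present value formula: PV = FV / (1 + r)^t
PV = $12,500.00 / (1 + 0.05)^10
PV = $12,500.00 / 1.6288946
PV = $7,673.92

PV = FV / (1 + r)^t = $7,673.92


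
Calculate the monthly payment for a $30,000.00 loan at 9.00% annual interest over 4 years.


Loan payment formula: PMT = PV × r / (1 − (1 + r)^(−n))
Monthly rate r = 0.09/12 = 0.0075, n = 48 months
Denominator: 1 − (1 + 0.09/12)^(−48) = 0.301386
PMT = $30,000.00 × (0.09/12) / 0.301386
PMT = $746.55 per month

PMT = PV × r / (1-(1+r)^(-n)) = $746.55/month


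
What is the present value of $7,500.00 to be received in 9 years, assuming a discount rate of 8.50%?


Present value formula: PV = FV / (1 + r)^t
PV = $7,500.00 / (1 + 0.085)^9
PV = $7,500.00 / 2.083856
PV = $3,599.10

PV = FV / (1 + r)^t = $3,599.10


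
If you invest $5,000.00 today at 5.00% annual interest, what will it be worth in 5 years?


Future value formula: FV = PV × (1 + r)^t
FV = $5,000.00 × (1 + 0.05)^5
FV = $5,000.00 × 1.276282
FV = $6,381.41

FV = PV × (1 + r)^t = $6,381.41


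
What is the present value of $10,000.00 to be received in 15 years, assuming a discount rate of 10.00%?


Present value formula: PV = FV / (1 + r)^t
PV = $10,000.00 / (1 + 0.1)^15
PV = $10,000.00 / 4.177248
PV = $2,393.92

PV = FV / (1 + r)^t = $2,393.92


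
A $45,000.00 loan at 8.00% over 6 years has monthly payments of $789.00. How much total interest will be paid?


Total paid over the life of the loan = PMT × n.
Total paid = $789.00 × 72 = $56,808.00
Total interest = total paid − principal = $56,808.00 − $45,000.00 = $11,808.00

Total interest = (PMT × n) - PV = $11,808.00


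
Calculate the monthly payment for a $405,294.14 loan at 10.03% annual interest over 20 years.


Loan payment formula: PMT = PV × r / (1 − (1 + r)^(−n))
Monthly rate r = 0.1003/12 ≈ 0.00835833, n = 240 months
Denominator: 1 − (1 + 0.1003/12)^(−240) = 0.864348
PMT = $405,294.14 × (0.1003/12) / 0.864348
PMT = $3,919.24 per month

PMT = PV × r / (1-(1+r)^(-n)) = $3,919.24/month


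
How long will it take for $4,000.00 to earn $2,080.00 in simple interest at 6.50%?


Rearrange the simple interest formula for t:
I = P × r × t  ⇒  t = I / (P × r)
t = $2,080.00 / ($4,000.00 × 0.065)
t = 8

t = I/(P×r) = 8 years


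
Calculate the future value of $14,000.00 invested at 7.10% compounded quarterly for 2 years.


Compound interest formula: A = P(1 + r/n)^(nt)
A = $14,000.00 × (1 + 0.071/4)^(4 × 2)
Growth factor: (1 + 0.071/4)^8 = 1.151142
A = $14,000.00 × 1.151142
A = $16,115.99

A = P(1 + r/n)^(nt) = $16,115.99


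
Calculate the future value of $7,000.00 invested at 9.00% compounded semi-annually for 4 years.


Compound interest formula: A = P(1 + r/n)^(nt)
A = $7,000.00 × (1 + 0.09/2)^(2 × 4)
Growth factor: (1 + 0.09/2)^8 = 1.4221006
A = $7,000.00 × 1.4221006
A = $9,954.70

A = P(1 + r/n)^(nt) = $9,954.70


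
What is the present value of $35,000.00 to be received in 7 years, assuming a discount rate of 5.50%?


Present value formula: PV = FV / (1 + r)^t
PV = $35,000.00 / (1 + 0.055)^7
PV = $35,000.00 / 1.454679
PV = $24,060.29

PV = FV / (1 + r)^t = $24,060.29


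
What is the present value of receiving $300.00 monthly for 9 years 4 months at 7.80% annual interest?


Present value of an ordinary annuity: PV = PMT × (1 − (1 + r)^(−n)) / r
Monthly rate r = 0.078/12 = 0.0065, n = 112
PV = $300.00 × (1 − (1 + 0.078/12)^(−112)) / (0.078/12)
PV = $300.00 × 79.382667
PV = $23,814.80

PV = PMT × (1-(1+r)^(-n))/r = $23,814.80


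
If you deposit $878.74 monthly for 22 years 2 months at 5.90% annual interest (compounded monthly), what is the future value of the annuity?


Future value of an ordinary annuity: FV = PMT × ((1 + r)^n − 1) / r
Monthly rate r = 0.059/12 ≈ 0.00491667, n = 266
FV = $878.74 × ((1 + 0.059/12)^266 − 1) / (0.059/12)
FV = $878.74 × 546.370224
FV = $480,117.37

FV = PMT × ((1+r)^n - 1)/r = $480,117.37


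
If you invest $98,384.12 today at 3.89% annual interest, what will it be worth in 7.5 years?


Future value formula: FV = PV × (1 + r)^t
FV = $98,384.12 × (1 + 0.0389)^7.5
FV = $98,384.12 × 1.3313833
FV = $130,986.97

FV = PV × (1 + r)^t = $130,986.97


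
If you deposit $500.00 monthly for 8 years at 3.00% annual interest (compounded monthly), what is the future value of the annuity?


Future value of an ordinary annuity: FV = PMT × ((1 + r)^n − 1) / r
Monthly rate r = 0.03/12 = 0.0025, n = 96
FV = $500.00 × ((1 + 0.03/12)^96 − 1) / (0.03/12)
FV = $500.00 × 108.347387
FV = $54,173.69

FV = PMT × ((1+r)^n - 1)/r = $54,173.69


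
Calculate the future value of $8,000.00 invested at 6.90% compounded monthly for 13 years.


Compound interest formula: A = P(1 + r/n)^(nt)
A = $8,000.00 × (1 + 0.069/12)^(12 × 13)
Growth factor: (1 + 0.069/12)^156 = 2.445944
A = $8,000.00 × 2.445944
A = $19,567.55

A = P(1 + r/n)^(nt) = $19,567.55


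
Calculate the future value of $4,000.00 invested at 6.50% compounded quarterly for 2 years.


Compound interest formula: A = P(1 + r/n)^(nt)
A = $4,000.00 × (1 + 0.065/4)^(4 × 2)
Growth factor: (1 + 0.065/4)^8 = 1.137639
A = $4,000.00 × 1.137639
A = $4,550.56

A = P(1 + r/n)^(nt) = $4,550.56


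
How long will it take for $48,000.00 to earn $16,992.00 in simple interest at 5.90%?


Rearrange the simple interest formula for t:
I = P × r × t  ⇒  t = I / (P × r)
t = $16,992.00 / ($48,000.00 × 0.059)
t = 6

t = I/(P×r) = 6 years


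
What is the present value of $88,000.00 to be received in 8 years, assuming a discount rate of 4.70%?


Present value formula: PV = FV / (1 + r)^t
PV = $88,000.00 / (1 + 0.047)^8
PV = $88,000.00 / 1.4440208
PV = $60,940.95

PV = FV / (1 + r)^t = $60,940.95


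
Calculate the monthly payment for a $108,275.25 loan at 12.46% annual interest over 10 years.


Loan payment formula: PMT = PV × r / (1 − (1 + r)^(−n))
Monthly rate r = 0.1246/12 ≈ 0.01038333, n = 120 months
Denominator: 1 − (1 + 0.1246/12)^(−120) = 0.710493
PMT = $108,275.25 × (0.1246/12) / 0.710493
PMT = $1,582.36 per month

PMT = PV × r / (1-(1+r)^(-n)) = $1,582.36/month


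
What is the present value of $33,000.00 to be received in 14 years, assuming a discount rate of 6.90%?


Present value formula: PV = FV / (1 + r)^t
PV = $33,000.00 / (1 + 0.069)^14
PV = $33,000.00 / 2.545001
PV = $12,966.60

PV = FV / (1 + r)^t = $12,966.60


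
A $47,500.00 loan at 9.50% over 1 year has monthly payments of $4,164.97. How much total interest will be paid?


Total paid over the life of the loan = PMT × n.
Total paid = $4,164.97 × 12 = $49,979.64
Total interest = total paid − principal = $49,979.64 − $47,500.00 = $2,479.64

Total interest = (PMT × n) - PV = $2,479.64


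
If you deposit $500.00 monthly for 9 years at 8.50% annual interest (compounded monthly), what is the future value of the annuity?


Future value of an ordinary annuity: FV = PMT × ((1 + r)^n − 1) / r
Monthly rate r = 0.085/12 ≈ 0.00708333, n = 108
FV = $500.00 × ((1 + 0.085/12)^108 − 1) / (0.085/12)
FV = $500.00 × 161.393943
FV = $80,696.97

FV = PMT × ((1+r)^n - 1)/r = $80,696.97


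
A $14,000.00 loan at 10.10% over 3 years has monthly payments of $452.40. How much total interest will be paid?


Total paid over the life of the loan = PMT × n.
Total paid = $452.40 × 36 = $16,286.40
Total interest = total paid − principal = $16,286.40 − $14,000.00 = $2,286.40

Total interest = (PMT × n) - PV = $2,286.40


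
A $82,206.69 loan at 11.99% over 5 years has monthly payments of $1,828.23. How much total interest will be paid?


Total paid over the life of the loan = PMT × n.
Total paid = $1,828.23 × 60 = $109,693.80
Total interest = total paid − principal = $109,693.80 − $82,206.69 = $27,487.11

Total interest = (PMT × n) - PV = $27,487.11


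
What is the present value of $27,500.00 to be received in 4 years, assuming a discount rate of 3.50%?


Present value formula: PV = FV / (1 + r)^t
PV = $27,500.00 / (1 + 0.035)^4
PV = $27,500.00 / 1.147523
PV = $23,964.66

PV = FV / (1 + r)^t = $23,964.66


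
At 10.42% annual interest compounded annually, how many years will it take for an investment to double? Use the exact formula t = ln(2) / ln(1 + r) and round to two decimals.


Doubling condition: (1 + r)^t = 2
Take ln of both sides: t × ln(1 + r) = ln(2)
t = ln(2) / ln(1 + r)
t = 0.693147 / 0.099121
t = 6.99

t = ln(2) / ln(1 + r) = 6.99 years


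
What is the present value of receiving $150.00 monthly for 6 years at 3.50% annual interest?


Present value of an ordinary annuity: PV = PMT × (1 − (1 + r)^(−n)) / r
Monthly rate r = 0.035/12 ≈ 0.00291667, n = 72
PV = $150.00 × (1 − (1 + 0.035/12)^(−72)) / (0.035/12)
PV = $150.00 × 64.857585
PV = $9,728.64

PV = PMT × (1-(1+r)^(-n))/r = $9,728.64


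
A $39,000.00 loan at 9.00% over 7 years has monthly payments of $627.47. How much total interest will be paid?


Total paid over the life of the loan = PMT × n.
Total paid = $627.47 × 84 = $52,707.48
Total interest = total paid − principal = $52,707.48 − $39,000.00 = $13,707.48

Total interest = (PMT × n) - PV = $13,707.48


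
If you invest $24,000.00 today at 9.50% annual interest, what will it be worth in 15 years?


Future value formula: FV = PV × (1 + r)^t
FV = $24,000.00 × (1 + 0.095)^15
FV = $24,000.00 × 3.901322
FV = $93,631.73

FV = PV × (1 + r)^t = $93,631.73


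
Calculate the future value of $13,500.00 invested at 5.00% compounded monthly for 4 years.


Compound interest formula: A = P(1 + r/n)^(nt)
A = $13,500.00 × (1 + 0.05/12)^(12 × 4)
Growth factor: (1 + 0.05/12)^48 = 1.2208954
A = $13,500.00 × 1.2208954
A = $16,482.09

A = P(1 + r/n)^(nt) = $16,482.09


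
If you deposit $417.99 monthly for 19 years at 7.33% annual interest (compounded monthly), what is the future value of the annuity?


Future value of an ordinary annuity: FV = PMT × ((1 + r)^n − 1) / r
Monthly rate r = 0.0733/12 ≈ 0.00610833, n = 228
FV = $417.99 × ((1 + 0.0733/12)^228 − 1) / (0.0733/12)
FV = $417.99 × 492.554454
FV = $205,882.84

FV = PMT × ((1+r)^n - 1)/r = $205,882.84


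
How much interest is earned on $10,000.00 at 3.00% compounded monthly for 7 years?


Compound interest earned = final amount − principal.
A = P(1 + r/n)^(nt) = $10,000.00 × (1 + 0.03/12)^(12 × 7) = $12,333.55
Interest = A − P = $12,333.55 − $10,000.00 = $2,333.55

Interest = A - P = $2,333.55


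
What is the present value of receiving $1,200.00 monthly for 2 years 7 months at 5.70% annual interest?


Present value of an ordinary annuity: PV = PMT × (1 − (1 + r)^(−n)) / r
Monthly rate r = 0.057/12 = 0.00475, n = 31
PV = $1,200.00 × (1 − (1 + 0.057/12)^(−31)) / (0.057/12)
PV = $1,200.00 × 28.762291
PV = $34,514.75

PV = PMT × (1-(1+r)^(-n))/r = $34,514.75


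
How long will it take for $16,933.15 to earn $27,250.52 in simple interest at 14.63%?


Rearrange the simple interest formula for t:
I = P × r × t  ⇒  t = I / (P × r)
t = $27,250.52 / ($16,933.15 × 0.1463)
t = 11

t = I/(P×r) = 11 years


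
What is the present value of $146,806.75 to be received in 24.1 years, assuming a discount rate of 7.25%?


Present value formula: PV = FV / (1 + r)^t
PV = $146,806.75 / (1 + 0.0725)^24.1
PV = $146,806.75 / 5.402253
PV = $27,175.10

PV = FV / (1 + r)^t = $27,175.10


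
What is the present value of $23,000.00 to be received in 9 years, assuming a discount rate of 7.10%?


Present value formula: PV = FV / (1 + r)^t
PV = $23,000.00 / (1 + 0.071)^9
PV = $23,000.00 / 1.853981
PV = $12,405.74

PV = FV / (1 + r)^t = $12,405.74


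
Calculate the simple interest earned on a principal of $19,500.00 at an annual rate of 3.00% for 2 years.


Simple interest formula: I = P × r × t
I = $19,500.00 × 0.03 × 2
I = $1,170.00

I = P × r × t = $1,170.00


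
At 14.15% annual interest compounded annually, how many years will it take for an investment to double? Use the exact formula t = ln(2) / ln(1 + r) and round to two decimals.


Doubling condition: (1 + r)^t = 2
Take ln of both sides: t × ln(1 + r) = ln(2)
t = ln(2) / ln(1 + r)
t = 0.693147 / 0.132343
t = 5.24

t = ln(2) / ln(1 + r) = 5.24 years


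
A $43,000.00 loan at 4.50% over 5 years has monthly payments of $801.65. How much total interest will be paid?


Total paid over the life of the loan = PMT × n.
Total paid = $801.65 × 60 = $48,099.00
Total interest = total paid − principal = $48,099.00 − $43,000.00 = $5,099.00

Total interest = (PMT × n) - PV = $5,099.00


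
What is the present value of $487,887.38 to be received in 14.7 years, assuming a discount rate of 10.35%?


Present value formula: PV = FV / (1 + r)^t
PV = $487,887.38 / (1 + 0.1035)^14.7
PV = $487,887.38 / 4.253568
PV = $114,700.74

PV = FV / (1 + r)^t = $114,700.74


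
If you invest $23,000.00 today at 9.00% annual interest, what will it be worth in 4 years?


Future value formula: FV = PV × (1 + r)^t
FV = $23,000.00 × (1 + 0.09)^4
FV = $23,000.00 × 1.4115816
FV = $32,466.38

FV = PV × (1 + r)^t = $32,466.38


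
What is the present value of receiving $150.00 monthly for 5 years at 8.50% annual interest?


Present value of an ordinary annuity: PV = PMT × (1 − (1 + r)^(−n)) / r
Monthly rate r = 0.085/12 ≈ 0.00708333, n = 60
PV = $150.00 × (1 − (1 + 0.085/12)^(−60)) / (0.085/12)
PV = $150.00 × 48.741183
PV = $7,311.18

PV = PMT × (1-(1+r)^(-n))/r = $7,311.18


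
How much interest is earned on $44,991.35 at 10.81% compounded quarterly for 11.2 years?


Compound interest earned = final amount − principal.
A = P(1 + r/n)^(nt) = $44,991.35 × (1 + 0.1081/4)^(4 × 11.2) = $148,579.37
Interest = A − P = $148,579.37 − $44,991.35 = $103,588.02

Interest = A - P = $103,588.02
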